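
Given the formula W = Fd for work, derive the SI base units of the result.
Units of each symbol in W = Fd:
  F (force): kg·m/s²
  d (displacement): m

Multiplying the contributions: [kg·m/s²] · [m]
Adding exponents of each base unit: kg: 1, m: 2, s: -2
SI base units of work: kg·m²/s²

Answer: kg·m²/s²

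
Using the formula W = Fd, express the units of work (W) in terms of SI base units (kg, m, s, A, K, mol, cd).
Units of each symbol in W = Fd:
  F (force): kg·m/s²
  d (displacement): m

Multiplying the contributions: [kg·m/s²] · [m]
Adding exponents of each base unit: kg: 1, m: 2, s: -2
SI base units of work: kg·m²/s²

Answer: kg·m²/s²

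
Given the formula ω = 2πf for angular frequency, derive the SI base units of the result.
Units of each symbol in ω = 2πf:
  f (frequency): 1/s
  The factor 2π is dimensionless.

Multiplying the contributions: [1/s]
Adding exponents of each base unit: s: -1
SI base units of angular frequency: 1/s

Answer: 1/s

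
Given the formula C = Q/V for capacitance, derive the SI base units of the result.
Units of each symbol in C = Q/V:
  Q (charge, in coulombs): s·A
  V (voltage, in volts): kg·m²/(s³·A)  → in the denominator, contributes s³·A/(kg·m²)

Multiplying the contributions: [s·A] · [s³·A/(kg·m²)]
Adding exponents of each base unit: kg: -1, m: -2, s: 4, A: 2
SI base units of capacitance: s⁴·A²/(kg·m²)

Answer: s⁴·A²/(kg·m²)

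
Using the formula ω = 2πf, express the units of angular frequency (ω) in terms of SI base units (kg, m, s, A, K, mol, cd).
Units of each symbol in ω = 2πf:
  f (frequency): 1/s
  The factor 2π is dimensionless.

Multiplying the contributions: [1/s]
Adding exponents of each base unit: s: -1
SI base units of angular frequency: 1/s

Answer: 1/s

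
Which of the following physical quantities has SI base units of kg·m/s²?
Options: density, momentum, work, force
Checking the SI base units of each option:
  density (ρ = m/V): kg/m³  ✗
  momentum (p = mv): kg·m/s  ✗
  work (W = Fd): kg·m²/s²  ✗
  force (F = ma): kg·m/s²  ✓ matches

Only force has units kg·m/s².

Answer: force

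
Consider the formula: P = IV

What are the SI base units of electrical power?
Units of each symbol in P = IV:
  I (current): A
  V (voltage, in volts): kg·m²/(s³·A)

Multiplying the contributions: [A] · [kg·m²/(s³·A)]
Adding exponents of each base unit: kg: 1, m: 2, s: -3
SI base units of electrical power: kg·m²/s³

Answer: kg·m²/s³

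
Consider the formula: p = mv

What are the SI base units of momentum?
Units of each symbol in p = mv:
  m (mass): kg
  v (velocity): m/s

Multiplying the contributions: [kg] · [m/s]
Adding exponents of each base unit: kg: 1, m: 1, s: -1
SI base units of momentum: kg·m/s

Answer: kg·m/s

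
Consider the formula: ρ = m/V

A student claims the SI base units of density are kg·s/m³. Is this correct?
Units of each symbol in ρ = m/V:
  m (mass): kg
  V (volume): m³  → in the denominator, contributes 1/m³

Multiplying the contributions: [kg] · [1/m³]
Adding exponents of each base unit: kg: 1, m: -3
SI base units of density: kg/m³

The claimed units kg·s/m³ (exponents kg: 1, m: -3, s: 1) do not match the derived units kg/m³ (exponents kg: 1, m: -3), so the claim is incorrect.

Answer: No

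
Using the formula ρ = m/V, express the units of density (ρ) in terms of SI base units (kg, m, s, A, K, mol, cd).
Units of each symbol in ρ = m/V:
  m (mass): kg
  V (volume): m³  → in the denominator, contributes 1/m³

Multiplying the contributions: [kg] · [1/m³]
Adding exponents of each base unit: kg: 1, m: -3
SI base units of density: kg/m³

Answer: kg/m³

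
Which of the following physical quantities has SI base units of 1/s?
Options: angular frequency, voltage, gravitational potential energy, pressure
Checking the SI base units of each option:
  angular frequency (ω = 2πf): 1/s  ✓ matches
  voltage (V = IR): kg·m²/(s³·A)  ✗
  gravitational potential energy (U = -GMm/r): kg·m²/s²  ✗
  pressure (P = F/A): kg/(m·s²)  ✗

Only angular frequency has units 1/s.

Answer: angular frequency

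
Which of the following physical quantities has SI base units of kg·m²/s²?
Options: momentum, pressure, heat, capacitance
Checking the SI base units of each option:
  momentum (p = mv): kg·m/s  ✗
  pressure (P = F/A): kg/(m·s²)  ✗
  heat (Q = mcΔT): kg·m²/s²  ✓ matches
  capacitance (C = Q/V): s⁴·A²/(kg·m²)  ✗

Only heat has units kg·m²/s².

Answer: heat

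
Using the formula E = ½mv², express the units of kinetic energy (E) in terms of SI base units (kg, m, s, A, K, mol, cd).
Units of each symbol in E = ½mv²:
  m (mass): kg
  v (speed): m/s  → to the power 2, contributes m²/s²
  The factor ½ is dimensionless.

Multiplying the contributions: [kg] · [m²/s²]
Adding exponents of each base unit: kg: 1, m: 2, s: -2
SI base units of kinetic energy: kg·m²/s²

Answer: kg·m²/s²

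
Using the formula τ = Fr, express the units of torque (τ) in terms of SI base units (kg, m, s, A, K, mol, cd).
Units of each symbol in τ = Fr:
  F (force): kg·m/s²
  r (lever arm): m

Multiplying the contributions: [kg·m/s²] · [m]
Adding exponents of each base unit: kg: 1, m: 2, s: -2
SI base units of torque: kg·m²/s²

Answer: kg·m²/s²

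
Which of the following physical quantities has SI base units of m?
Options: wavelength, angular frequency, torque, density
Checking the SI base units of each option:
  wavelength (λ = v/f): m  ✓ matches
  angular frequency (ω = 2πf): 1/s  ✗
  torque (τ = Fr): kg·m²/s²  ✗
  density (ρ = m/V): kg/m³  ✗

Only wavelength has units m.

Answer: wavelength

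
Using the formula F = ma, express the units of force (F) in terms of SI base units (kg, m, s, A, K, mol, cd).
Units of each symbol in F = ma:
  m (mass): kg
  a (acceleration): m/s²

Multiplying the contributions: [kg] · [m/s²]
Adding exponents of each base unit: kg: 1, m: 1, s: -2
SI base units of force: kg·m/s²

Answer: kg·m/s²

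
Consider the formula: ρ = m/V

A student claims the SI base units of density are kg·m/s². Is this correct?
Units of each symbol in ρ = m/V:
  m (mass): kg
  V (volume): m³  → in the denominator, contributes 1/m³

Multiplying the contributions: [kg] · [1/m³]
Adding exponents of each base unit: kg: 1, m: -3
SI base units of density: kg/m³

The claimed units kg·m/s² (exponents kg: 1, m: 1, s: -2) do not match the derived units kg/m³ (exponents kg: 1, m: -3), so the claim is incorrect.

Answer: No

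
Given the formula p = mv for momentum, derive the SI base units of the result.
Units of each symbol in p = mv:
  m (mass): kg
  v (velocity): m/s

Multiplying the contributions: [kg] · [m/s]
Adding exponents of each base unit: kg: 1, m: 1, s: -1
SI base units of momentum: kg·m/s

Answer: kg·m/s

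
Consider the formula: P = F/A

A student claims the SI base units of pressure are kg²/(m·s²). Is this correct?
Units of each symbol in P = F/A:
  F (force): kg·m/s²
  A (area): m²  → in the denominator, contributes 1/m²

Multiplying the contributions: [kg·m/s²] · [1/m²]
Adding exponents of each base unit: kg: 1, m: -1, s: -2
SI base units of pressure: kg/(m·s²)

The claimed units kg²/(m·s²) (exponents kg: 2, m: -1, s: -2) do not match the derived units kg/(m·s²) (exponents kg: 1, m: -1, s: -2), so the claim is incorrect.

Answer: No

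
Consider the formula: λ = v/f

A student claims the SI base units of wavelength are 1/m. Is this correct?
Units of each symbol in λ = v/f:
  v (wave speed): m/s
  f (frequency): 1/s  → in the denominator, contributes s

Multiplying the contributions: [m/s] · [s]
Adding exponents of each base unit: m: 1
SI base units of wavelength: m

The claimed units 1/m (exponents m: -1) do not match the derived units m (exponents m: 1), so the claim is incorrect.

Answer: No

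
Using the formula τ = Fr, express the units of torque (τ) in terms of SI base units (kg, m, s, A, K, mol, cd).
Units of each symbol in τ = Fr:
  F (force): kg·m/s²
  r (lever arm): m

Multiplying the contributions: [kg·m/s²] · [m]
Adding exponents of each base unit: kg: 1, m: 2, s: -2
SI base units of torque: kg·m²/s²

Answer: kg·m²/s²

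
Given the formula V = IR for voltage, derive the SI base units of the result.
Units of each symbol in V = IR:
  I (current): A
  R (resistance, in ohms): kg·m²/(s³·A²)

Multiplying the contributions: [A] · [kg·m²/(s³·A²)]
Adding exponents of each base unit: kg: 1, m: 2, s: -3, A: -1
SI base units of voltage: kg·m²/(s³·A)

Answer: kg·m²/(s³·A)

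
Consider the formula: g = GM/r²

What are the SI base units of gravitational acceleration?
Units of each symbol in g = GM/r²:
  G (gravitational constant): m³/(kg·s²)
  M (mass): kg
  r (distance): m  → to the power 2 in the denominator, contributes 1/m²

Multiplying the contributions: [m³/(kg·s²)] · [kg] · [1/m²]
Adding exponents of each base unit: m: 1, s: -2
SI base units of gravitational acceleration: m/s²

Answer: m/s²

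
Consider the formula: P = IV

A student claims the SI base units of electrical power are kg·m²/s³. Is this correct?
Units of each symbol in P = IV:
  I (current): A
  V (voltage, in volts): kg·m²/(s³·A)

Multiplying the contributions: [A] · [kg·m²/(s³·A)]
Adding exponents of each base unit: kg: 1, m: 2, s: -3
SI base units of electrical power: kg·m²/s³

The claimed units kg·m²/s³ match the derived units, so the claim is correct.

Answer: Yes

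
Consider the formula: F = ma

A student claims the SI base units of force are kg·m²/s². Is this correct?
Units of each symbol in F = ma:
  m (mass): kg
  a (acceleration): m/s²

Multiplying the contributions: [kg] · [m/s²]
Adding exponents of each base unit: kg: 1, m: 1, s: -2
SI base units of force: kg·m/s²

The claimed units kg·m²/s² (exponents kg: 1, m: 2, s: -2) do not match the derived units kg·m/s² (exponents kg: 1, m: 1, s: -2), so the claim is incorrect.

Answer: No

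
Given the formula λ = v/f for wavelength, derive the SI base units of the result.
Units of each symbol in λ = v/f:
  v (wave speed): m/s
  f (frequency): 1/s  → in the denominator, contributes s

Multiplying the contributions: [m/s] · [s]
Adding exponents of each base unit: m: 1
SI base units of wavelength: m

Answer: m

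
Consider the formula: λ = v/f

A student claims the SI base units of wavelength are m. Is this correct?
Units of each symbol in λ = v/f:
  v (wave speed): m/s
  f (frequency): 1/s  → in the denominator, contributes s

Multiplying the contributions: [m/s] · [s]
Adding exponents of each base unit: m: 1
SI base units of wavelength: m

The claimed units m match the derived units, so the claim is correct.

Answer: Yes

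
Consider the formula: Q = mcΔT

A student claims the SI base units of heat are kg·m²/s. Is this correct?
Units of each symbol in Q = mcΔT:
  m (mass): kg
  c (specific heat capacity, in J/(kg·K)): m²/(s²·K)
  ΔT (temperature change): K

Multiplying the contributions: [kg] · [m²/(s²·K)] · [K]
Adding exponents of each base unit: kg: 1, m: 2, s: -2
SI base units of heat: kg·m²/s²

The claimed units kg·m²/s (exponents kg: 1, m: 2, s: -1) do not match the derived units kg·m²/s² (exponents kg: 1, m: 2, s: -2), so the claim is incorrect.

Answer: No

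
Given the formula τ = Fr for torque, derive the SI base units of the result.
Units of each symbol in τ = Fr:
  F (force): kg·m/s²
  r (lever arm): m

Multiplying the contributions: [kg·m/s²] · [m]
Adding exponents of each base unit: kg: 1, m: 2, s: -2
SI base units of torque: kg·m²/s²

Answer: kg·m²/s²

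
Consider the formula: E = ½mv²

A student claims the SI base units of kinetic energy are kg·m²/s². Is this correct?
Units of each symbol in E = ½mv²:
  m (mass): kg
  v (speed): m/s  → to the power 2, contributes m²/s²
  The factor ½ is dimensionless.

Multiplying the contributions: [kg] · [m²/s²]
Adding exponents of each base unit: kg: 1, m: 2, s: -2
SI base units of kinetic energy: kg·m²/s²

The claimed units kg·m²/s² match the derived units, so the claim is correct.

Answer: Yes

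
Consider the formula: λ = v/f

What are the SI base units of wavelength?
Units of each symbol in λ = v/f:
  v (wave speed): m/s
  f (frequency): 1/s  → in the denominator, contributes s

Multiplying the contributions: [m/s] · [s]
Adding exponents of each base unit: m: 1
SI base units of wavelength: m

Answer: m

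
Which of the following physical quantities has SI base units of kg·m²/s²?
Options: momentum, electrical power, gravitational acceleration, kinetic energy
Checking the SI base units of each option:
  momentum (p = mv): kg·m/s  ✗
  electrical power (P = IV): kg·m²/s³  ✗
  gravitational acceleration (g = GM/r²): m/s²  ✗
  kinetic energy (E = ½mv²): kg·m²/s²  ✓ matches

Only kinetic energy has units kg·m²/s².

Answer: kinetic energy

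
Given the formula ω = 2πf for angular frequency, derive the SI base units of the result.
Units of each symbol in ω = 2πf:
  f (frequency): 1/s
  The factor 2π is dimensionless.

Multiplying the contributions: [1/s]
Adding exponents of each base unit: s: -1
SI base units of angular frequency: 1/s

Answer: 1/s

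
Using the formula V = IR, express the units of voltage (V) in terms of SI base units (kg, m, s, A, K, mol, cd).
Units of each symbol in V = IR:
  I (current): A
  R (resistance, in ohms): kg·m²/(s³·A²)

Multiplying the contributions: [A] · [kg·m²/(s³·A²)]
Adding exponents of each base unit: kg: 1, m: 2, s: -3, A: -1
SI base units of voltage: kg·m²/(s³·A)

Answer: kg·m²/(s³·A)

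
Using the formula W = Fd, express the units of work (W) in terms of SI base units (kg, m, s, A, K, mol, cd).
Units of each symbol in W = Fd:
  F (force): kg·m/s²
  d (displacement): m

Multiplying the contributions: [kg·m/s²] · [m]
Adding exponents of each base unit: kg: 1, m: 2, s: -2
SI base units of work: kg·m²/s²

Answer: kg·m²/s²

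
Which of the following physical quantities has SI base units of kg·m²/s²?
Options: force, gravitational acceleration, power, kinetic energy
Checking the SI base units of each option:
  force (F = ma): kg·m/s²  ✗
  gravitational acceleration (g = GM/r²): m/s²  ✗
  power (P = W/t): kg·m²/s³  ✗
  kinetic energy (E = ½mv²): kg·m²/s²  ✓ matches

Only kinetic energy has units kg·m²/s².

Answer: kinetic energy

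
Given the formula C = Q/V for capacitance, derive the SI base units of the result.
Units of each symbol in C = Q/V:
  Q (charge, in coulombs): s·A
  V (voltage, in volts): kg·m²/(s³·A)  → in the denominator, contributes s³·A/(kg·m²)

Multiplying the contributions: [s·A] · [s³·A/(kg·m²)]
Adding exponents of each base unit: kg: -1, m: -2, s: 4, A: 2
SI base units of capacitance: s⁴·A²/(kg·m²)

Answer: s⁴·A²/(kg·m²)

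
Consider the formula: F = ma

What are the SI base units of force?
Units of each symbol in F = ma:
  m (mass): kg
  a (acceleration): m/s²

Multiplying the contributions: [kg] · [m/s²]
Adding exponents of each base unit: kg: 1, m: 1, s: -2
SI base units of force: kg·m/s²

Answer: kg·m/s²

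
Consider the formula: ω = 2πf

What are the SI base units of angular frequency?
Units of each symbol in ω = 2πf:
  f (frequency): 1/s
  The factor 2π is dimensionless.

Multiplying the contributions: [1/s]
Adding exponents of each base unit: s: -1
SI base units of angular frequency: 1/s

Answer: 1/s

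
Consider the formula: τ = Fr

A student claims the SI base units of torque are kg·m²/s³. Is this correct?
Units of each symbol in τ = Fr:
  F (force): kg·m/s²
  r (lever arm): m

Multiplying the contributions: [kg·m/s²] · [m]
Adding exponents of each base unit: kg: 1, m: 2, s: -2
SI base units of torque: kg·m²/s²

The claimed units kg·m²/s³ (exponents kg: 1, m: 2, s: -3) do not match the derived units kg·m²/s² (exponents kg: 1, m: 2, s: -2), so the claim is incorrect.

Answer: No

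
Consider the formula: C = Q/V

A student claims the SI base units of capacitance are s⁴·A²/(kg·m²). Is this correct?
Units of each symbol in C = Q/V:
  Q (charge, in coulombs): s·A
  V (voltage, in volts): kg·m²/(s³·A)  → in the denominator, contributes s³·A/(kg·m²)

Multiplying the contributions: [s·A] · [s³·A/(kg·m²)]
Adding exponents of each base unit: kg: -1, m: -2, s: 4, A: 2
SI base units of capacitance: s⁴·A²/(kg·m²)

The claimed units s⁴·A²/(kg·m²) match the derived units, so the claim is correct.

Answer: Yes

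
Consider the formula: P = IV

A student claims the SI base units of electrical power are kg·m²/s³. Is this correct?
Units of each symbol in P = IV:
  I (current): A
  V (voltage, in volts): kg·m²/(s³·A)

Multiplying the contributions: [A] · [kg·m²/(s³·A)]
Adding exponents of each base unit: kg: 1, m: 2, s: -3
SI base units of electrical power: kg·m²/s³

The claimed units kg·m²/s³ match the derived units, so the claim is correct.

Answer: Yes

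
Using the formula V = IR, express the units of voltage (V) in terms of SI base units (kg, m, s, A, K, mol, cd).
Units of each symbol in V = IR:
  I (current): A
  R (resistance, in ohms): kg·m²/(s³·A²)

Multiplying the contributions: [A] · [kg·m²/(s³·A²)]
Adding exponents of each base unit: kg: 1, m: 2, s: -3, A: -1
SI base units of voltage: kg·m²/(s³·A)

Answer: kg·m²/(s³·A)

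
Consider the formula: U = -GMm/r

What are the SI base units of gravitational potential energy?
Units of each symbol in U = -GMm/r:
  G (gravitational constant): m³/(kg·s²)
  M (mass): kg
  m (mass): kg
  r (distance): m  → in the denominator, contributes 1/m
  The minus sign does not affect the units.

Multiplying the contributions: [m³/(kg·s²)] · [kg] · [kg] · [1/m]
Adding exponents of each base unit: kg: 1, m: 2, s: -2
SI base units of gravitational potential energy: kg·m²/s²

Answer: kg·m²/s²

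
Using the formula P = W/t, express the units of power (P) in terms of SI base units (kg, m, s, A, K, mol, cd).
Units of each symbol in P = W/t:
  W (work): kg·m²/s²
  t (time): s  → in the denominator, contributes 1/s

Multiplying the contributions: [kg·m²/s²] · [1/s]
Adding exponents of each base unit: kg: 1, m: 2, s: -3
SI base units of power: kg·m²/s³

Answer: kg·m²/s³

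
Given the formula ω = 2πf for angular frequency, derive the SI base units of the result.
Units of each symbol in ω = 2πf:
  f (frequency): 1/s
  The factor 2π is dimensionless.

Multiplying the contributions: [1/s]
Adding exponents of each base unit: s: -1
SI base units of angular frequency: 1/s

Answer: 1/s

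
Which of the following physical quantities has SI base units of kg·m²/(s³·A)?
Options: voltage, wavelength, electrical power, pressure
Checking the SI base units of each option:
  voltage (V = IR): kg·m²/(s³·A)  ✓ matches
  wavelength (λ = v/f): m  ✗
  electrical power (P = IV): kg·m²/s³  ✗
  pressure (P = F/A): kg/(m·s²)  ✗

Only voltage has units kg·m²/(s³·A).

Answer: voltage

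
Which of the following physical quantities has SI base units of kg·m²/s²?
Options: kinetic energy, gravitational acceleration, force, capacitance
Checking the SI base units of each option:
  kinetic energy (E = ½mv²): kg·m²/s²  ✓ matches
  gravitational acceleration (g = GM/r²): m/s²  ✗
  force (F = ma): kg·m/s²  ✗
  capacitance (C = Q/V): s⁴·A²/(kg·m²)  ✗

Only kinetic energy has units kg·m²/s².

Answer: kinetic energy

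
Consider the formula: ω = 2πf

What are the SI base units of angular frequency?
Units of each symbol in ω = 2πf:
  f (frequency): 1/s
  The factor 2π is dimensionless.

Multiplying the contributions: [1/s]
Adding exponents of each base unit: s: -1
SI base units of angular frequency: 1/s

Answer: 1/s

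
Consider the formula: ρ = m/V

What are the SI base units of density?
Units of each symbol in ρ = m/V:
  m (mass): kg
  V (volume): m³  → in the denominator, contributes 1/m³

Multiplying the contributions: [kg] · [1/m³]
Adding exponents of each base unit: kg: 1, m: -3
SI base units of density: kg/m³

Answer: kg/m³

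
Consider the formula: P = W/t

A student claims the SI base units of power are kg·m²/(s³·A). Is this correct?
Units of each symbol in P = W/t:
  W (work): kg·m²/s²
  t (time): s  → in the denominator, contributes 1/s

Multiplying the contributions: [kg·m²/s²] · [1/s]
Adding exponents of each base unit: kg: 1, m: 2, s: -3
SI base units of power: kg·m²/s³

The claimed units kg·m²/(s³·A) (exponents kg: 1, m: 2, s: -3, A: -1) do not match the derived units kg·m²/s³ (exponents kg: 1, m: 2, s: -3), so the claim is incorrect.

Answer: No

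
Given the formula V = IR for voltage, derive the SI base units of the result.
Units of each symbol in V = IR:
  I (current): A
  R (resistance, in ohms): kg·m²/(s³·A²)

Multiplying the contributions: [A] · [kg·m²/(s³·A²)]
Adding exponents of each base unit: kg: 1, m: 2, s: -3, A: -1
SI base units of voltage: kg·m²/(s³·A)

Answer: kg·m²/(s³·A)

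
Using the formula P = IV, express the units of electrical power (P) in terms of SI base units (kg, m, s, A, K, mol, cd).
Units of each symbol in P = IV:
  I (current): A
  V (voltage, in volts): kg·m²/(s³·A)

Multiplying the contributions: [A] · [kg·m²/(s³·A)]
Adding exponents of each base unit: kg: 1, m: 2, s: -3
SI base units of electrical power: kg·m²/s³

Answer: kg·m²/s³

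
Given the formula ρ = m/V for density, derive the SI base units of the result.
Units of each symbol in ρ = m/V:
  m (mass): kg
  V (volume): m³  → in the denominator, contributes 1/m³

Multiplying the contributions: [kg] · [1/m³]
Adding exponents of each base unit: kg: 1, m: -3
SI base units of density: kg/m³

Answer: kg/m³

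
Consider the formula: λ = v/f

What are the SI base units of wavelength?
Units of each symbol in λ = v/f:
  v (wave speed): m/s
  f (frequency): 1/s  → in the denominator, contributes s

Multiplying the contributions: [m/s] · [s]
Adding exponents of each base unit: m: 1
SI base units of wavelength: m

Answer: m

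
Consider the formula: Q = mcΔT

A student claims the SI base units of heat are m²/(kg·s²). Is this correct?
Units of each symbol in Q = mcΔT:
  m (mass): kg
  c (specific heat capacity, in J/(kg·K)): m²/(s²·K)
  ΔT (temperature change): K

Multiplying the contributions: [kg] · [m²/(s²·K)] · [K]
Adding exponents of each base unit: kg: 1, m: 2, s: -2
SI base units of heat: kg·m²/s²

The claimed units m²/(kg·s²) (exponents kg: -1, m: 2, s: -2) do not match the derived units kg·m²/s² (exponents kg: 1, m: 2, s: -2), so the claim is incorrect.

Answer: No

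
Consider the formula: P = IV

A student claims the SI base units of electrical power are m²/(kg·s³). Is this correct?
Units of each symbol in P = IV:
  I (current): A
  V (voltage, in volts): kg·m²/(s³·A)

Multiplying the contributions: [A] · [kg·m²/(s³·A)]
Adding exponents of each base unit: kg: 1, m: 2, s: -3
SI base units of electrical power: kg·m²/s³

The claimed units m²/(kg·s³) (exponents kg: -1, m: 2, s: -3) do not match the derived units kg·m²/s³ (exponents kg: 1, m: 2, s: -3), so the claim is incorrect.

Answer: No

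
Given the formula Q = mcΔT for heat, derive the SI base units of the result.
Units of each symbol in Q = mcΔT:
  m (mass): kg
  c (specific heat capacity, in J/(kg·K)): m²/(s²·K)
  ΔT (temperature change): K

Multiplying the contributions: [kg] · [m²/(s²·K)] · [K]
Adding exponents of each base unit: kg: 1, m: 2, s: -2
SI base units of heat: kg·m²/s²

Answer: kg·m²/s²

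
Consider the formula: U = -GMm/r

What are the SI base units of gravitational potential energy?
Units of each symbol in U = -GMm/r:
  G (gravitational constant): m³/(kg·s²)
  M (mass): kg
  m (mass): kg
  r (distance): m  → in the denominator, contributes 1/m
  The minus sign does not affect the units.

Multiplying the contributions: [m³/(kg·s²)] · [kg] · [kg] · [1/m]
Adding exponents of each base unit: kg: 1, m: 2, s: -2
SI base units of gravitational potential energy: kg·m²/s²

Answer: kg·m²/s²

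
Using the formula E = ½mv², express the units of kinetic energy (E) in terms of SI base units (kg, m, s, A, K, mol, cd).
Units of each symbol in E = ½mv²:
  m (mass): kg
  v (speed): m/s  → to the power 2, contributes m²/s²
  The factor ½ is dimensionless.

Multiplying the contributions: [kg] · [m²/s²]
Adding exponents of each base unit: kg: 1, m: 2, s: -2
SI base units of kinetic energy: kg·m²/s²

Answer: kg·m²/s²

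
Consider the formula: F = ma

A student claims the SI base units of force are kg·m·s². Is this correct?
Units of each symbol in F = ma:
  m (mass): kg
  a (acceleration): m/s²

Multiplying the contributions: [kg] · [m/s²]
Adding exponents of each base unit: kg: 1, m: 1, s: -2
SI base units of force: kg·m/s²

The claimed units kg·m·s² (exponents kg: 1, m: 1, s: 2) do not match the derived units kg·m/s² (exponents kg: 1, m: 1, s: -2), so the claim is incorrect.

Answer: No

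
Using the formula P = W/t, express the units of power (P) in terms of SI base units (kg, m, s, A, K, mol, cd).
Units of each symbol in P = W/t:
  W (work): kg·m²/s²
  t (time): s  → in the denominator, contributes 1/s

Multiplying the contributions: [kg·m²/s²] · [1/s]
Adding exponents of each base unit: kg: 1, m: 2, s: -3
SI base units of power: kg·m²/s³

Answer: kg·m²/s³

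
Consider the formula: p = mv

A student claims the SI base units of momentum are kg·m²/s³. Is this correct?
Units of each symbol in p = mv:
  m (mass): kg
  v (velocity): m/s

Multiplying the contributions: [kg] · [m/s]
Adding exponents of each base unit: kg: 1, m: 1, s: -1
SI base units of momentum: kg·m/s

The claimed units kg·m²/s³ (exponents kg: 1, m: 2, s: -3) do not match the derived units kg·m/s (exponents kg: 1, m: 1, s: -1), so the claim is incorrect.

Answer: No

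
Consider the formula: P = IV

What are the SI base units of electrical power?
Units of each symbol in P = IV:
  I (current): A
  V (voltage, in volts): kg·m²/(s³·A)

Multiplying the contributions: [A] · [kg·m²/(s³·A)]
Adding exponents of each base unit: kg: 1, m: 2, s: -3
SI base units of electrical power: kg·m²/s³

Answer: kg·m²/s³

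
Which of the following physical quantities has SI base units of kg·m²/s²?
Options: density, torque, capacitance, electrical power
Checking the SI base units of each option:
  density (ρ = m/V): kg/m³  ✗
  torque (τ = Fr): kg·m²/s²  ✓ matches
  capacitance (C = Q/V): s⁴·A²/(kg·m²)  ✗
  electrical power (P = IV): kg·m²/s³  ✗

Only torque has units kg·m²/s².

Answer: torque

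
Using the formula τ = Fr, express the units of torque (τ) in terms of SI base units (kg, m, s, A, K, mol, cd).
Units of each symbol in τ = Fr:
  F (force): kg·m/s²
  r (lever arm): m

Multiplying the contributions: [kg·m/s²] · [m]
Adding exponents of each base unit: kg: 1, m: 2, s: -2
SI base units of torque: kg·m²/s²

Answer: kg·m²/s²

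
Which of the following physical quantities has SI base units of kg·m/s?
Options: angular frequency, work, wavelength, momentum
Checking the SI base units of each option:
  angular frequency (ω = 2πf): 1/s  ✗
  work (W = Fd): kg·m²/s²  ✗
  wavelength (λ = v/f): m  ✗
  momentum (p = mv): kg·m/s  ✓ matches

Only momentum has units kg·m/s.

Answer: momentum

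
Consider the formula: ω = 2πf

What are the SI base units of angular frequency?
Units of each symbol in ω = 2πf:
  f (frequency): 1/s
  The factor 2π is dimensionless.

Multiplying the contributions: [1/s]
Adding exponents of each base unit: s: -1
SI base units of angular frequency: 1/s

Answer: 1/s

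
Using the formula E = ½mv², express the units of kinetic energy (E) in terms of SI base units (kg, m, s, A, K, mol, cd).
Units of each symbol in E = ½mv²:
  m (mass): kg
  v (speed): m/s  → to the power 2, contributes m²/s²
  The factor ½ is dimensionless.

Multiplying the contributions: [kg] · [m²/s²]
Adding exponents of each base unit: kg: 1, m: 2, s: -2
SI base units of kinetic energy: kg·m²/s²

Answer: kg·m²/s²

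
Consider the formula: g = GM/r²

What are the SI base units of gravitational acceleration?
Units of each symbol in g = GM/r²:
  G (gravitational constant): m³/(kg·s²)
  M (mass): kg
  r (distance): m  → to the power 2 in the denominator, contributes 1/m²

Multiplying the contributions: [m³/(kg·s²)] · [kg] · [1/m²]
Adding exponents of each base unit: m: 1, s: -2
SI base units of gravitational acceleration: m/s²

Answer: m/s²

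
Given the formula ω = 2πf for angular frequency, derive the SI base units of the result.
Units of each symbol in ω = 2πf:
  f (frequency): 1/s
  The factor 2π is dimensionless.

Multiplying the contributions: [1/s]
Adding exponents of each base unit: s: -1
SI base units of angular frequency: 1/s

Answer: 1/s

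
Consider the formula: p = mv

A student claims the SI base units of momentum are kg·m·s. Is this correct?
Units of each symbol in p = mv:
  m (mass): kg
  v (velocity): m/s

Multiplying the contributions: [kg] · [m/s]
Adding exponents of each base unit: kg: 1, m: 1, s: -1
SI base units of momentum: kg·m/s

The claimed units kg·m·s (exponents kg: 1, m: 1, s: 1) do not match the derived units kg·m/s (exponents kg: 1, m: 1, s: -1), so the claim is incorrect.

Answer: No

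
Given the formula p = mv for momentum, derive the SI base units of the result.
Units of each symbol in p = mv:
  m (mass): kg
  v (velocity): m/s

Multiplying the contributions: [kg] · [m/s]
Adding exponents of each base unit: kg: 1, m: 1, s: -1
SI base units of momentum: kg·m/s

Answer: kg·m/s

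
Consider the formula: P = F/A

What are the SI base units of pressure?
Units of each symbol in P = F/A:
  F (force): kg·m/s²
  A (area): m²  → in the denominator, contributes 1/m²

Multiplying the contributions: [kg·m/s²] · [1/m²]
Adding exponents of each base unit: kg: 1, m: -1, s: -2
SI base units of pressure: kg/(m·s²)

Answer: kg/(m·s²)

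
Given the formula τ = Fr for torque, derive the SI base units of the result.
Units of each symbol in τ = Fr:
  F (force): kg·m/s²
  r (lever arm): m

Multiplying the contributions: [kg·m/s²] · [m]
Adding exponents of each base unit: kg: 1, m: 2, s: -2
SI base units of torque: kg·m²/s²

Answer: kg·m²/s²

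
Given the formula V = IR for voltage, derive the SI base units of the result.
Units of each symbol in V = IR:
  I (current): A
  R (resistance, in ohms): kg·m²/(s³·A²)

Multiplying the contributions: [A] · [kg·m²/(s³·A²)]
Adding exponents of each base unit: kg: 1, m: 2, s: -3, A: -1
SI base units of voltage: kg·m²/(s³·A)

Answer: kg·m²/(s³·A)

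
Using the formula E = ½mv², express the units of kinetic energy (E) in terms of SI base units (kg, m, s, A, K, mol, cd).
Units of each symbol in E = ½mv²:
  m (mass): kg
  v (speed): m/s  → to the power 2, contributes m²/s²
  The factor ½ is dimensionless.

Multiplying the contributions: [kg] · [m²/s²]
Adding exponents of each base unit: kg: 1, m: 2, s: -2
SI base units of kinetic energy: kg·m²/s²

Answer: kg·m²/s²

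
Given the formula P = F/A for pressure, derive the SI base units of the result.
Units of each symbol in P = F/A:
  F (force): kg·m/s²
  A (area): m²  → in the denominator, contributes 1/m²

Multiplying the contributions: [kg·m/s²] · [1/m²]
Adding exponents of each base unit: kg: 1, m: -1, s: -2
SI base units of pressure: kg/(m·s²)

Answer: kg/(m·s²)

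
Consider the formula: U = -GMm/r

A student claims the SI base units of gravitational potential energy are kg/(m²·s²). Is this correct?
Units of each symbol in U = -GMm/r:
  G (gravitational constant): m³/(kg·s²)
  M (mass): kg
  m (mass): kg
  r (distance): m  → in the denominator, contributes 1/m
  The minus sign does not affect the units.

Multiplying the contributions: [m³/(kg·s²)] · [kg] · [kg] · [1/m]
Adding exponents of each base unit: kg: 1, m: 2, s: -2
SI base units of gravitational potential energy: kg·m²/s²

The claimed units kg/(m²·s²) (exponents kg: 1, m: -2, s: -2) do not match the derived units kg·m²/s² (exponents kg: 1, m: 2, s: -2), so the claim is incorrect.

Answer: No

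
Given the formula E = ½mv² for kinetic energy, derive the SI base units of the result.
Units of each symbol in E = ½mv²:
  m (mass): kg
  v (speed): m/s  → to the power 2, contributes m²/s²
  The factor ½ is dimensionless.

Multiplying the contributions: [kg] · [m²/s²]
Adding exponents of each base unit: kg: 1, m: 2, s: -2
SI base units of kinetic energy: kg·m²/s²

Answer: kg·m²/s²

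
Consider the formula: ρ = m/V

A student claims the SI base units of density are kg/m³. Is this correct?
Units of each symbol in ρ = m/V:
  m (mass): kg
  V (volume): m³  → in the denominator, contributes 1/m³

Multiplying the contributions: [kg] · [1/m³]
Adding exponents of each base unit: kg: 1, m: -3
SI base units of density: kg/m³

The claimed units kg/m³ match the derived units, so the claim is correct.

Answer: Yes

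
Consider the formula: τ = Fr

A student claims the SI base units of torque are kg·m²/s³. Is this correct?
Units of each symbol in τ = Fr:
  F (force): kg·m/s²
  r (lever arm): m

Multiplying the contributions: [kg·m/s²] · [m]
Adding exponents of each base unit: kg: 1, m: 2, s: -2
SI base units of torque: kg·m²/s²

The claimed units kg·m²/s³ (exponents kg: 1, m: 2, s: -3) do not match the derived units kg·m²/s² (exponents kg: 1, m: 2, s: -2), so the claim is incorrect.

Answer: No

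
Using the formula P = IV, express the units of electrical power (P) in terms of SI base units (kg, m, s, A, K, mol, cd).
Units of each symbol in P = IV:
  I (current): A
  V (voltage, in volts): kg·m²/(s³·A)

Multiplying the contributions: [A] · [kg·m²/(s³·A)]
Adding exponents of each base unit: kg: 1, m: 2, s: -3
SI base units of electrical power: kg·m²/s³

Answer: kg·m²/s³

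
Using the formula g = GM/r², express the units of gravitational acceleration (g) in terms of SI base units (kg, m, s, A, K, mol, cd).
Units of each symbol in g = GM/r²:
  G (gravitational constant): m³/(kg·s²)
  M (mass): kg
  r (distance): m  → to the power 2 in the denominator, contributes 1/m²

Multiplying the contributions: [m³/(kg·s²)] · [kg] · [1/m²]
Adding exponents of each base unit: m: 1, s: -2
SI base units of gravitational acceleration: m/s²

Answer: m/s²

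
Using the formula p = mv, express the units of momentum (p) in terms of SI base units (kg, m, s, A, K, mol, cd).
Units of each symbol in p = mv:
  m (mass): kg
  v (velocity): m/s

Multiplying the contributions: [kg] · [m/s]
Adding exponents of each base unit: kg: 1, m: 1, s: -1
SI base units of momentum: kg·m/s

Answer: kg·m/s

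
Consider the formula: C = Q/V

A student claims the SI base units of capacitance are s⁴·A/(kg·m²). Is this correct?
Units of each symbol in C = Q/V:
  Q (charge, in coulombs): s·A
  V (voltage, in volts): kg·m²/(s³·A)  → in the denominator, contributes s³·A/(kg·m²)

Multiplying the contributions: [s·A] · [s³·A/(kg·m²)]
Adding exponents of each base unit: kg: -1, m: -2, s: 4, A: 2
SI base units of capacitance: s⁴·A²/(kg·m²)

The claimed units s⁴·A/(kg·m²) (exponents kg: -1, m: -2, s: 4, A: 1) do not match the derived units s⁴·A²/(kg·m²) (exponents kg: -1, m: -2, s: 4, A: 2), so the claim is incorrect.

Answer: No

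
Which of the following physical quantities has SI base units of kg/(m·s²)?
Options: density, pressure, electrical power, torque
Checking the SI base units of each option:
  density (ρ = m/V): kg/m³  ✗
  pressure (P = F/A): kg/(m·s²)  ✓ matches
  electrical power (P = IV): kg·m²/s³  ✗
  torque (τ = Fr): kg·m²/s²  ✗

Only pressure has units kg/(m·s²).

Answer: pressure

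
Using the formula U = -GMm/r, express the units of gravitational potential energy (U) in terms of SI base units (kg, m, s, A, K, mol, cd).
Units of each symbol in U = -GMm/r:
  G (gravitational constant): m³/(kg·s²)
  M (mass): kg
  m (mass): kg
  r (distance): m  → in the denominator, contributes 1/m
  The minus sign does not affect the units.

Multiplying the contributions: [m³/(kg·s²)] · [kg] · [kg] · [1/m]
Adding exponents of each base unit: kg: 1, m: 2, s: -2
SI base units of gravitational potential energy: kg·m²/s²

Answer: kg·m²/s²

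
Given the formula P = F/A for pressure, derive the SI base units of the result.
Units of each symbol in P = F/A:
  F (force): kg·m/s²
  A (area): m²  → in the denominator, contributes 1/m²

Multiplying the contributions: [kg·m/s²] · [1/m²]
Adding exponents of each base unit: kg: 1, m: -1, s: -2
SI base units of pressure: kg/(m·s²)

Answer: kg/(m·s²)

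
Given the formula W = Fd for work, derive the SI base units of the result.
Units of each symbol in W = Fd:
  F (force): kg·m/s²
  d (displacement): m

Multiplying the contributions: [kg·m/s²] · [m]
Adding exponents of each base unit: kg: 1, m: 2, s: -2
SI base units of work: kg·m²/s²

Answer: kg·m²/s²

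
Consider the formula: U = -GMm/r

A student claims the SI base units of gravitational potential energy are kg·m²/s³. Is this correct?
Units of each symbol in U = -GMm/r:
  G (gravitational constant): m³/(kg·s²)
  M (mass): kg
  m (mass): kg
  r (distance): m  → in the denominator, contributes 1/m
  The minus sign does not affect the units.

Multiplying the contributions: [m³/(kg·s²)] · [kg] · [kg] · [1/m]
Adding exponents of each base unit: kg: 1, m: 2, s: -2
SI base units of gravitational potential energy: kg·m²/s²

The claimed units kg·m²/s³ (exponents kg: 1, m: 2, s: -3) do not match the derived units kg·m²/s² (exponents kg: 1, m: 2, s: -2), so the claim is incorrect.

Answer: No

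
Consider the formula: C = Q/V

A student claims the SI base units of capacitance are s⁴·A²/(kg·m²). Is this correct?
Units of each symbol in C = Q/V:
  Q (charge, in coulombs): s·A
  V (voltage, in volts): kg·m²/(s³·A)  → in the denominator, contributes s³·A/(kg·m²)

Multiplying the contributions: [s·A] · [s³·A/(kg·m²)]
Adding exponents of each base unit: kg: -1, m: -2, s: 4, A: 2
SI base units of capacitance: s⁴·A²/(kg·m²)

The claimed units s⁴·A²/(kg·m²) match the derived units, so the claim is correct.

Answer: Yes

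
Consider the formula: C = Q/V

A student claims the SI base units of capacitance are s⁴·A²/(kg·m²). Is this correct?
Units of each symbol in C = Q/V:
  Q (charge, in coulombs): s·A
  V (voltage, in volts): kg·m²/(s³·A)  → in the denominator, contributes s³·A/(kg·m²)

Multiplying the contributions: [s·A] · [s³·A/(kg·m²)]
Adding exponents of each base unit: kg: -1, m: -2, s: 4, A: 2
SI base units of capacitance: s⁴·A²/(kg·m²)

The claimed units s⁴·A²/(kg·m²) match the derived units, so the claim is correct.

Answer: Yes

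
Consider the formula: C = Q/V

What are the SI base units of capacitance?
Units of each symbol in C = Q/V:
  Q (charge, in coulombs): s·A
  V (voltage, in volts): kg·m²/(s³·A)  → in the denominator, contributes s³·A/(kg·m²)

Multiplying the contributions: [s·A] · [s³·A/(kg·m²)]
Adding exponents of each base unit: kg: -1, m: -2, s: 4, A: 2
SI base units of capacitance: s⁴·A²/(kg·m²)

Answer: s⁴·A²/(kg·m²)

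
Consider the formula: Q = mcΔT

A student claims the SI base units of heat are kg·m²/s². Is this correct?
Units of each symbol in Q = mcΔT:
  m (mass): kg
  c (specific heat capacity, in J/(kg·K)): m²/(s²·K)
  ΔT (temperature change): K

Multiplying the contributions: [kg] · [m²/(s²·K)] · [K]
Adding exponents of each base unit: kg: 1, m: 2, s: -2
SI base units of heat: kg·m²/s²

The claimed units kg·m²/s² match the derived units, so the claim is correct.

Answer: Yes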